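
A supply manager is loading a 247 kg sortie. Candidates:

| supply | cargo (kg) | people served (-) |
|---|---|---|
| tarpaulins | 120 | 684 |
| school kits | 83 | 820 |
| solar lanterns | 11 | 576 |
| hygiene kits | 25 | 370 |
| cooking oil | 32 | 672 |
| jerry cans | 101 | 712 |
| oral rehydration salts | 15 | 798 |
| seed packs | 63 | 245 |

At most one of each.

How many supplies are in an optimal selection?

Optimal total is 3578.
One optimal bundle: school kits + solar lanterns + cooking oil + jerry cans + oral rehydration salts (242 kg).
All optima have 5 supplies.

5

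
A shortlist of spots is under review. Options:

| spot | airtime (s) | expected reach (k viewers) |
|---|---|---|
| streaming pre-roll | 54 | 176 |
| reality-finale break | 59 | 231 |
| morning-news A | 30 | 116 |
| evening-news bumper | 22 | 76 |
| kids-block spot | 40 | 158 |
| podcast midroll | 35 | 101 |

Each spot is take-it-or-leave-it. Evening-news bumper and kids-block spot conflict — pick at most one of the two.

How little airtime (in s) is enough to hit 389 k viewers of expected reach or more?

Minimise s subject to total expected reach ≥ 389.
reality-finale break + kids-block spot reaches 389 using 99 s.
No combination under 99 s hits 389.

99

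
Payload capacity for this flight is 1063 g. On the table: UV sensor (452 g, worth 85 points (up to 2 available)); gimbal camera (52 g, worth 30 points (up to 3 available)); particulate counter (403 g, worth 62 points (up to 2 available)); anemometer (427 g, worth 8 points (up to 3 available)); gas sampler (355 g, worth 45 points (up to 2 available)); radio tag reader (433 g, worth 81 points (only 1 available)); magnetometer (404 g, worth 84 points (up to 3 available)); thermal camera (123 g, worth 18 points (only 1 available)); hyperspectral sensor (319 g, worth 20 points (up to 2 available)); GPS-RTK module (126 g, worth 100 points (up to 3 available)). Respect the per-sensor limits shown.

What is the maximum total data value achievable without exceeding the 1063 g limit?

492

Best packing: 3×gimbal camera + magnetometer + thermal camera + 3×GPS-RTK module — 1061 g, 492 total.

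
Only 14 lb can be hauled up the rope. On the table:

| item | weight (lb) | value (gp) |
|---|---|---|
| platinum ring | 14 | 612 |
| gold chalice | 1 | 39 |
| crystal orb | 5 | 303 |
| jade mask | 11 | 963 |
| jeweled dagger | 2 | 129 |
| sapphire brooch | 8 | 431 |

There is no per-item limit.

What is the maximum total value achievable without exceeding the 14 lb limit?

1131

Gold chalice + jade mask + jeweled dagger uses 14 of the 14 lb and totals 1131.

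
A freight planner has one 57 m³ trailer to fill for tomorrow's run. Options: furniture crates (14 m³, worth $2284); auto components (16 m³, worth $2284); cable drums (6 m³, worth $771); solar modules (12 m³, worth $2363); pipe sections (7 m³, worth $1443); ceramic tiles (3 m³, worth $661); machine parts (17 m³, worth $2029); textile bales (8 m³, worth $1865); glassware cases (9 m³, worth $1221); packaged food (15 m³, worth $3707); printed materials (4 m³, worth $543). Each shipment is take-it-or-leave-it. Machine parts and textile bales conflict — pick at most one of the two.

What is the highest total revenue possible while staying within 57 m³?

Density check — packaged food 247.13, textile bales 233.12, ceramic tiles 220.33, pipe sections 206.14 are the best per m³.
Greedy by ratio would take cable drums + solar modules + pipe sections + ceramic tiles + textile bales + packaged food + printed materials: 55 m³ used, total 11353.
The 13 m³ tied up in cable drums and ceramic tiles and printed materials is better spent on furniture crates — total rises to 11662 (56 m³).

11662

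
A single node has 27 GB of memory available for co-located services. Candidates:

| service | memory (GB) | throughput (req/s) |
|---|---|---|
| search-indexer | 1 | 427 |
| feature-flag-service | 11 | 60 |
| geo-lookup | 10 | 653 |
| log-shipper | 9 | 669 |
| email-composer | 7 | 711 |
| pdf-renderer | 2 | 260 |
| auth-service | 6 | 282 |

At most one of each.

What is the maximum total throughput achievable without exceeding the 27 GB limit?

Ranking by ratio (throughput/GB): search-indexer 427.00, pdf-renderer 130.00, email-composer 101.57, log-shipper 74.33.
Filling by ratio: search-indexer + log-shipper + email-composer + pdf-renderer + auth-service for 2349, with 2 GB left unused.
Dropping pdf-renderer and auth-service frees 8 GB; slotting in geo-lookup (10 GB) lifts the total to 2460 at 27 GB.
The closest alternative, search-indexer + log-shipper + email-composer + pdf-renderer + auth-service, reaches only 2349.

2460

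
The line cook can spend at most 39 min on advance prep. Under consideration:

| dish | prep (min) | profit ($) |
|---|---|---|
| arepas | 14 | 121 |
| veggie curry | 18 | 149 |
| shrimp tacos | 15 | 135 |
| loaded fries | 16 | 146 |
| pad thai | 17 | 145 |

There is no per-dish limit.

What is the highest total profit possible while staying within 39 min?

Filling by ratio: 2×loaded fries for 292, with 7 min left unused.
Dropping 2×loaded fries frees 32 min; slotting in 2×veggie curry (36 min) lifts the total to 298 at 36 min.

298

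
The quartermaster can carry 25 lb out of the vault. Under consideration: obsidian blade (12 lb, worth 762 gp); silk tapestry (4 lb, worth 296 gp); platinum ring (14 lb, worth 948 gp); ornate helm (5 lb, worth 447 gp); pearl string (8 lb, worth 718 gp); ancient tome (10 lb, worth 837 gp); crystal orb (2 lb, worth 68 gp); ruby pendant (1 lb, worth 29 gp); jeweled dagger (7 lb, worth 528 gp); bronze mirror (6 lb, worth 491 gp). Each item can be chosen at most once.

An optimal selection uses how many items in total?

3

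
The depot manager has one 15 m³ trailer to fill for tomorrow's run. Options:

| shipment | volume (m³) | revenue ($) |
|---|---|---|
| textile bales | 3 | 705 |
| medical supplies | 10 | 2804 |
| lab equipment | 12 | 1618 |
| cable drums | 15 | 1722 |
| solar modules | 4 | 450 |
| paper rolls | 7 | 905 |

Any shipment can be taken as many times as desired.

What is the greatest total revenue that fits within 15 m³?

By revenue per m³: medical supplies 280.40, textile bales 235.00, lab equipment 134.83 lead.
Taking the top-ratio shipments first gives textile bales + medical supplies for 3509 (13 m³).
The 10 m³ tied up in medical supplies is better spent on 4×textile bales — total rises to 3525 (15 m³).
Nothing else within 15 m³ beats 3525.

3525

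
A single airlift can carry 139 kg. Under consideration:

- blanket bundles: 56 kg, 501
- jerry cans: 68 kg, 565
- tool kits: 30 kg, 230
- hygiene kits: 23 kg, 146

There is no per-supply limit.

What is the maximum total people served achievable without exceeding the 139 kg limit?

Best packing: 2×blanket bundles + hygiene kits — 135 kg, 1148 total.
Nothing else within 139 kg beats 1148.

1148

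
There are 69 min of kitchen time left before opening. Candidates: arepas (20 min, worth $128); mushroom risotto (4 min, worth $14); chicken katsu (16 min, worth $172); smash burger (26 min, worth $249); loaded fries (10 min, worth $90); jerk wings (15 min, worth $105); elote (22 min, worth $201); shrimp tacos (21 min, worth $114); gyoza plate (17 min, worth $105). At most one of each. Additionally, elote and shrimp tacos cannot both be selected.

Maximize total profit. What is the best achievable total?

Best packing: mushroom risotto + chicken katsu + smash burger + elote — 68 min, 636 total.

636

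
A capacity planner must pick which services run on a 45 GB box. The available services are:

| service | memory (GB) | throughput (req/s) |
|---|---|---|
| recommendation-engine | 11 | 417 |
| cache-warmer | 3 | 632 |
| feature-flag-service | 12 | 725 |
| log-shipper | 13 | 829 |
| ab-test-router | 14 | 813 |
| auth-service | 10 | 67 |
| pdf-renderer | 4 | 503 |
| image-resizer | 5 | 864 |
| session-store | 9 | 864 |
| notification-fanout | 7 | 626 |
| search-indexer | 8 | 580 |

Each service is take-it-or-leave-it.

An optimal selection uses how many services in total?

6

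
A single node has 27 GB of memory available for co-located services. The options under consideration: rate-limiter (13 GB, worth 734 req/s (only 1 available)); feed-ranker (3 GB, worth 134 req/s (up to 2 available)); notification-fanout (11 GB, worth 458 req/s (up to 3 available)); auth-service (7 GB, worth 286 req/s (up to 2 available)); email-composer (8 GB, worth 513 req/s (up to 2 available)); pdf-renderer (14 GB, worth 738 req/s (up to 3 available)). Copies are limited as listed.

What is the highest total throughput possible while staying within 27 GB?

1515

Ranking by ratio (throughput/GB): email-composer 64.12, rate-limiter 56.46, pdf-renderer 52.71.
A density-first pass picks 2×feed-ranker + 2×email-composer — 1294 at 22 GB.
Replace email-composer with rate-limiter: the trade gains 221 net, giving 1515 at 27 GB.
No other feasible combination exceeds 1515.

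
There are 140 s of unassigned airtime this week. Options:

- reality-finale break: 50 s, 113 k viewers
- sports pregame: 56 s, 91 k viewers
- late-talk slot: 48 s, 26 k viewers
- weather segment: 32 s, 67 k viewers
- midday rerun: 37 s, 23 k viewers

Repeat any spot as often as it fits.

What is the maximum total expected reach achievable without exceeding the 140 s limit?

Best packing: 2×reality-finale break + weather segment — 132 s, 293 total.
No other feasible combination exceeds 293.

293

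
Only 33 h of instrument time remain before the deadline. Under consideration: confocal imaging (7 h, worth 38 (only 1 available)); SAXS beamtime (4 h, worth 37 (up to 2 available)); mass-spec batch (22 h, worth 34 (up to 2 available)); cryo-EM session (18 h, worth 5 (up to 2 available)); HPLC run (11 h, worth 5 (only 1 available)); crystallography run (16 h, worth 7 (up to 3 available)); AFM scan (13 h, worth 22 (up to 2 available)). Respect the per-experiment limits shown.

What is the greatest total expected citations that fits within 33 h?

The ratio ordering already packs tightly: confocal imaging + 2×SAXS beamtime + AFM scan, 28 h, 134.

134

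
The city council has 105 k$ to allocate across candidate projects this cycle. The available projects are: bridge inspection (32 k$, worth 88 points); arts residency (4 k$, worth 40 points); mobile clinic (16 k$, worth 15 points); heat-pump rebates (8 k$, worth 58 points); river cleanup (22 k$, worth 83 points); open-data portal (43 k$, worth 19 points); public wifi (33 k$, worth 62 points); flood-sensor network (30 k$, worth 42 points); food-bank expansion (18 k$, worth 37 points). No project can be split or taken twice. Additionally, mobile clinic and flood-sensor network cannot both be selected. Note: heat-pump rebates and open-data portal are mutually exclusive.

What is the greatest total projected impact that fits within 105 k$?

331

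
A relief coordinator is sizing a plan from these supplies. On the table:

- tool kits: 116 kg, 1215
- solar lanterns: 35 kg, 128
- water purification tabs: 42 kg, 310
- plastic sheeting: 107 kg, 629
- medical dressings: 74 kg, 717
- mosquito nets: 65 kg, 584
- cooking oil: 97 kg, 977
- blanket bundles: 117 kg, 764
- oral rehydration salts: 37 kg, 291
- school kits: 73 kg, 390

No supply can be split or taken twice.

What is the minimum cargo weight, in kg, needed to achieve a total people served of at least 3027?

315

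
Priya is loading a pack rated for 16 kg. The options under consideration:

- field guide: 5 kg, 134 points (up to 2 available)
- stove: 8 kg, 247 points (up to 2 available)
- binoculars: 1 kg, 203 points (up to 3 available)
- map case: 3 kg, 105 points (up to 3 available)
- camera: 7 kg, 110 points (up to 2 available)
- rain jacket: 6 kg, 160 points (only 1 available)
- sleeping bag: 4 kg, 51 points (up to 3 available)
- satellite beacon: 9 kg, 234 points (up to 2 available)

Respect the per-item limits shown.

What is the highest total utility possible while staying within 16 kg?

990

By utility per kg: binoculars 203.00, map case 35.00, stove 30.88, field guide 26.80 lead.
Greedy by ratio would take 3×binoculars + 3×map case + sleeping bag: 16 kg used, total 975.
Dropping 3×map case and sleeping bag frees 13 kg; slotting in field guide + stove (13 kg) lifts the total to 990 at 16 kg.
Every other selection either busts 16 kg or exceeds an availability limit or fails to beat 990.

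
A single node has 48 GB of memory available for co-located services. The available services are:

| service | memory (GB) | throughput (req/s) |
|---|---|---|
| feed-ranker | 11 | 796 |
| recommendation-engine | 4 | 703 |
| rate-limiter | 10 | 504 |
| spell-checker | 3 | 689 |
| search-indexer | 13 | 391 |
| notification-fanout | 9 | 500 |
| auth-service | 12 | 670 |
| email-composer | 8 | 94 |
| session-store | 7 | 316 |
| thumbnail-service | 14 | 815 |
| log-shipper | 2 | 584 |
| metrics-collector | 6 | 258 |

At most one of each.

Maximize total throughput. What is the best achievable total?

The ratio heuristic lands on feed-ranker + recommendation-engine + spell-checker + auth-service + thumbnail-service + log-shipper (4257) but leaves 2 GB idle.
Dropping thumbnail-service frees 14 GB; slotting in notification-fanout + session-store (16 GB) lifts the total to 4258 at 48 GB.

4258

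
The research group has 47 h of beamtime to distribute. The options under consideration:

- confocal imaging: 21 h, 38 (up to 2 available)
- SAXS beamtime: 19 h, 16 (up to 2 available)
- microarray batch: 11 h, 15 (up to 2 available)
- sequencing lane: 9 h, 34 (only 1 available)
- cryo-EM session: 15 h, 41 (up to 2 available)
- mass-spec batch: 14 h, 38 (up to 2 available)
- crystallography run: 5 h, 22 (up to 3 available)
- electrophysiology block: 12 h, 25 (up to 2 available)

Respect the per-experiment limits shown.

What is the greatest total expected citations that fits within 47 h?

The ratio heuristic lands on sequencing lane + cryo-EM session + 3×crystallography run (141) but leaves 8 h idle.
Dropping cryo-EM session and crystallography run frees 20 h; slotting in 2×mass-spec batch (28 h) lifts the total to 154 at 47 h.
Every other selection either busts 47 h or exceeds an availability limit or fails to beat 154.

154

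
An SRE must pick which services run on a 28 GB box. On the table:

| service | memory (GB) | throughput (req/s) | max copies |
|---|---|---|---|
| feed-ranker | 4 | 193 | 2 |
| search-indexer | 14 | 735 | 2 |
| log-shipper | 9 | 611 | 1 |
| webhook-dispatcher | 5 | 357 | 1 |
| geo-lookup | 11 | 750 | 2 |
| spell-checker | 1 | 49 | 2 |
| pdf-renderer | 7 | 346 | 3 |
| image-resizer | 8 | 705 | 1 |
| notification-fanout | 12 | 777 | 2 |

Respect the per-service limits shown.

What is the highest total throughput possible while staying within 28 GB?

Greedy by ratio would take webhook-dispatcher + geo-lookup + 2×spell-checker + image-resizer: 26 GB used, total 1910.
Replace webhook-dispatcher and 2×spell-checker with log-shipper: the trade gains 156 net, giving 2066 at 28 GB.
No other feasible combination exceeds 2066.

2066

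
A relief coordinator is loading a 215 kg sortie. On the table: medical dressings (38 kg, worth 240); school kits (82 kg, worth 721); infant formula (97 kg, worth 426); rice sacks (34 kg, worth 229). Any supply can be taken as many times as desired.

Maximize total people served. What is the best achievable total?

Greedy by ratio would take 2×school kits + rice sacks: 198 kg used, total 1671.
Dropping rice sacks frees 34 kg; slotting in medical dressings (38 kg) lifts the total to 1682 at 202 kg.
No other feasible combination exceeds 1682.

1682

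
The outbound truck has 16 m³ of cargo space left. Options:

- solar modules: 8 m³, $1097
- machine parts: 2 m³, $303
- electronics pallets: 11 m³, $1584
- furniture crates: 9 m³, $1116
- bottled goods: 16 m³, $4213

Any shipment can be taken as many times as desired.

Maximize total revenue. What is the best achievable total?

Ranking by ratio (revenue/m³): bottled goods 263.31, machine parts 151.50, electronics pallets 144.00.
Best packing: bottled goods — 16 m³, 4213 total.
Every other selection either busts 16 m³ or fails to beat 4213.

4213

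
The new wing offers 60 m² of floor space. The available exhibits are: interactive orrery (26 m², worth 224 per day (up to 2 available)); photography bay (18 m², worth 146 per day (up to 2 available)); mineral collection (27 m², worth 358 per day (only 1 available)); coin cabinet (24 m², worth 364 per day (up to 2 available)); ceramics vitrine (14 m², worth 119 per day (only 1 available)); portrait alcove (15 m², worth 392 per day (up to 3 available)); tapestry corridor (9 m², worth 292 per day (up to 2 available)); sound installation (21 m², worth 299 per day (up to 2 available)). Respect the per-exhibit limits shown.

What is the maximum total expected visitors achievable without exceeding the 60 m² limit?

1468

Taking the top-ratio exhibits first gives 2×portrait alcove + 2×tapestry corridor for 1368 (48 m²).
Replace tapestry corridor with portrait alcove: the trade gains 100 net, giving 1468 at 54 m².
Nothing else within 60 m² beats 1468.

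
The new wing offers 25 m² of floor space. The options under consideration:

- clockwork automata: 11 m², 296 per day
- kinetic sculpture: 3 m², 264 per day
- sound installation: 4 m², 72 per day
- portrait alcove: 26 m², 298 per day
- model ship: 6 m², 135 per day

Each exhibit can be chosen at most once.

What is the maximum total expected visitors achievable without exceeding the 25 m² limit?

767

Best packing: clockwork automata + kinetic sculpture + sound installation + model ship — 24 m², 767 total.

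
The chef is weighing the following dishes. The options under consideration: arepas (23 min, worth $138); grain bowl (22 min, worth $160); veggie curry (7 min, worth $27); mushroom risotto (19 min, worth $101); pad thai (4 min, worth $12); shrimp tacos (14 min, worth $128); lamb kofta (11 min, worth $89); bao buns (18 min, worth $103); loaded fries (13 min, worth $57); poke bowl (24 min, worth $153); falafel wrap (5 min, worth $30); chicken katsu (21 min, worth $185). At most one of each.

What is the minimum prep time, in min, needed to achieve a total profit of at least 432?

Minimise min subject to total profit ≥ 432.
shrimp tacos + lamb kofta + falafel wrap + chicken katsu: 432 profit at 51 min.
Below 51 min the best achievable stays under 432.

51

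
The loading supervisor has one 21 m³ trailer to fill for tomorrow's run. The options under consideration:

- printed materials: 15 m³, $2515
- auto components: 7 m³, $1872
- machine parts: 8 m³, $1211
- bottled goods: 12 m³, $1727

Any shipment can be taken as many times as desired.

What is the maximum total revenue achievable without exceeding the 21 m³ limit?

5616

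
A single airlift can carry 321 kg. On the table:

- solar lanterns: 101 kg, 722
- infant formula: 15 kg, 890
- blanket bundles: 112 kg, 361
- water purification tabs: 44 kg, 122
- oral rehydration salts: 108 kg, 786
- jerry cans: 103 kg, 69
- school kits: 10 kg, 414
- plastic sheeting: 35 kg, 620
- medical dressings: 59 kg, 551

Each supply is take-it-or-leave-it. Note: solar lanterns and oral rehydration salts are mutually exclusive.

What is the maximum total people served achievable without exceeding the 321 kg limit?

3383

Infant formula + water purification tabs + oral rehydration salts + school kits + plastic sheeting + medical dressings uses 271 of the 321 kg and totals 3383.
Next best is solar lanterns + infant formula + water purification tabs + school kits + plastic sheeting + medical dressings at 3319 (264 kg) — short by 64.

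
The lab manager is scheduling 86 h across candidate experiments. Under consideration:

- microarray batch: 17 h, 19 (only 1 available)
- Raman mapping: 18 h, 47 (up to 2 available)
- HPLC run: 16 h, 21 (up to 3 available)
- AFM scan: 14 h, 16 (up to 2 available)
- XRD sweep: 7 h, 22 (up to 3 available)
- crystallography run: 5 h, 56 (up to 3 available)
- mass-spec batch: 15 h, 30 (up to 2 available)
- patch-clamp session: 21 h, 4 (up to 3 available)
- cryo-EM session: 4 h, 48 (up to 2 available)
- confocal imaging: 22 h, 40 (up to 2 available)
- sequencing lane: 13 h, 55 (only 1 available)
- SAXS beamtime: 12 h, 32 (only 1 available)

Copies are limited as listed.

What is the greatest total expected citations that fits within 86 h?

Ranking by ratio (expected citations/h): cryo-EM session 12.00, crystallography run 11.20, sequencing lane 4.23.
Filling by ratio: 3×XRD sweep + 3×crystallography run + mass-spec batch + 2×cryo-EM session + sequencing lane + SAXS beamtime for 447, with 2 h left unused.
Dropping XRD sweep and mass-spec batch and SAXS beamtime frees 34 h; slotting in 2×Raman mapping (36 h) lifts the total to 457 at 86 h.
Every other selection either busts 86 h or exceeds an availability limit or fails to beat 457.

457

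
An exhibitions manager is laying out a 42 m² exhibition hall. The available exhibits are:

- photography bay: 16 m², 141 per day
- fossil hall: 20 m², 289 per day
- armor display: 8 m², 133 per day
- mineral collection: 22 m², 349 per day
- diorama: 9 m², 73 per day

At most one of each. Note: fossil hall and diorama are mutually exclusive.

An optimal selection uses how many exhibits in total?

Optimal total is 638.
One optimal bundle: fossil hall + mineral collection (42 m²).
Every optimal selection uses 2 exhibits.

2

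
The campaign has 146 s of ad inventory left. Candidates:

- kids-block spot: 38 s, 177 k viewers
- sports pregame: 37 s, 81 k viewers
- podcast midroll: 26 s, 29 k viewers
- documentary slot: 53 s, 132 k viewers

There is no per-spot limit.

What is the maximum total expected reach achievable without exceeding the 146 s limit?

560

Density check — kids-block spot 4.66, documentary slot 2.49, sports pregame 2.19 are the best per s.
The ratio ordering already packs tightly: 3×kids-block spot + podcast midroll, 140 s, 560.
That's the maximum — no swap from here does better than 560.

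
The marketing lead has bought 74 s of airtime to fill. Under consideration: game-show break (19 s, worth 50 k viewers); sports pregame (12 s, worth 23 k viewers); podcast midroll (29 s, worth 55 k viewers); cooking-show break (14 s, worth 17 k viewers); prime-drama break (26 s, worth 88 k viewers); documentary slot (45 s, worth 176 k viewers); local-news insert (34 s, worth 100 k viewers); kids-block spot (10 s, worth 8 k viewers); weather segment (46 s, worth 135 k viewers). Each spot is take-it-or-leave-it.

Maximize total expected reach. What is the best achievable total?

Taking prime-drama break + documentary slot: 71 s used, 264 in expected reach.
That's the maximum — no swap from here does better than 264.

264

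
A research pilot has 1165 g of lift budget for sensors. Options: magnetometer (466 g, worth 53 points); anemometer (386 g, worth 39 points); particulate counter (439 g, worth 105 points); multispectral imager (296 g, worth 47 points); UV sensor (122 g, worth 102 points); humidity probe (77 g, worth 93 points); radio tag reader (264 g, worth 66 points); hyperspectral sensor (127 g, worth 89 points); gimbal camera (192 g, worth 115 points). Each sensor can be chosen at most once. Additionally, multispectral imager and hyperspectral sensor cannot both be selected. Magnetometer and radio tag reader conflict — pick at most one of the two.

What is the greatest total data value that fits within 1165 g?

Taking particulate counter + UV sensor + humidity probe + hyperspectral sensor + gimbal camera: 957 g used, 504 in data value.
Nothing else feasible within 1165 g beats 504.

504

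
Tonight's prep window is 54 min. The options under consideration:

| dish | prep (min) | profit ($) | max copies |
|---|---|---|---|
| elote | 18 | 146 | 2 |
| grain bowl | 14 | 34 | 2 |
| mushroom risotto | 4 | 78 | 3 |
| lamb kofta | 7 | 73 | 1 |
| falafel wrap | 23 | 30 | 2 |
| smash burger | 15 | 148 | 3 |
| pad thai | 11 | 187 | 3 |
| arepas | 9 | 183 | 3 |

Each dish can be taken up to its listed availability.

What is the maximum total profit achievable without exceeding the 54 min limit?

1001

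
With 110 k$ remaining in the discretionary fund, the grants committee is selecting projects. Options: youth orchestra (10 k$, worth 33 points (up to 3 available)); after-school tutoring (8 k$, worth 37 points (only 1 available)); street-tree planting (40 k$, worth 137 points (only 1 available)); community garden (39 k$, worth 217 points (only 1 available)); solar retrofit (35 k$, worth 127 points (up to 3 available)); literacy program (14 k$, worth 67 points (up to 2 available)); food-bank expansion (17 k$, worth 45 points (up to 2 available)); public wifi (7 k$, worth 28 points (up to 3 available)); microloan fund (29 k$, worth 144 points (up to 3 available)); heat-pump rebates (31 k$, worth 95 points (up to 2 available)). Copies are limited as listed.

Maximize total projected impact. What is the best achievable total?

Density check — community garden 5.56, microloan fund 4.97, literacy program 4.79 are the best per k$.
Greedy by ratio would take after-school tutoring + community garden + 2×microloan fund: 105 k$ used, total 542.
The 37 k$ tied up in after-school tutoring and microloan fund is better spent on 2×literacy program + 2×public wifi — total rises to 551 (110 k$).
That's the maximum — no swap from here does better than 551.

551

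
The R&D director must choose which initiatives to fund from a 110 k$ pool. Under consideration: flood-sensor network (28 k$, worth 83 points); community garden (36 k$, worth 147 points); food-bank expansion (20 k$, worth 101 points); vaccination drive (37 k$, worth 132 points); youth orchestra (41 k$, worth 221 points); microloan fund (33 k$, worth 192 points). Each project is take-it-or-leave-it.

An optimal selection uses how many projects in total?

3

Optimal total is 560.
For example community garden + youth orchestra + microloan fund achieves it, using 110 k$.
All optima have 3 projects.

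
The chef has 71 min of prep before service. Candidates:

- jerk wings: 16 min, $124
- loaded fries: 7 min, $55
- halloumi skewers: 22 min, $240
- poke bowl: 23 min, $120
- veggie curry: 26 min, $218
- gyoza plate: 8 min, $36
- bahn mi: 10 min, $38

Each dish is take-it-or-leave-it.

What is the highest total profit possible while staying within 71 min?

637

Best packing: jerk wings + loaded fries + halloumi skewers + veggie curry — 71 min, 637 total.
No other feasible combination exceeds 637.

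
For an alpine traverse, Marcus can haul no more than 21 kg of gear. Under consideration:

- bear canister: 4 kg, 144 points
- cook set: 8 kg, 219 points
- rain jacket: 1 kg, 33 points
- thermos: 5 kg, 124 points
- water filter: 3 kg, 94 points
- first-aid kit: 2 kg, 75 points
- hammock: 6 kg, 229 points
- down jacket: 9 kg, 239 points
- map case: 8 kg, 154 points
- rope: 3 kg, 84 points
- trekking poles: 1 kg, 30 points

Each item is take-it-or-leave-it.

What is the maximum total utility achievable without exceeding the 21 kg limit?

700

A density-first pass picks bear canister + rain jacket + water filter + first-aid kit + hammock + rope + trekking poles — 689 at 20 kg.
Dropping water filter and rope and trekking poles frees 7 kg; slotting in cook set (8 kg) lifts the total to 700 at 21 kg.
That's the maximum — no swap from here does better than 700.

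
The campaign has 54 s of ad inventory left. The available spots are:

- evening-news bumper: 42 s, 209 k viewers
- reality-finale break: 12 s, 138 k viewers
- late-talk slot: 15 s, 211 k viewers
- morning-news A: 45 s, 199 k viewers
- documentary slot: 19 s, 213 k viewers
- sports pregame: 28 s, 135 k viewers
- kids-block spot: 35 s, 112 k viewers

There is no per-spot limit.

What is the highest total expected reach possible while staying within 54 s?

698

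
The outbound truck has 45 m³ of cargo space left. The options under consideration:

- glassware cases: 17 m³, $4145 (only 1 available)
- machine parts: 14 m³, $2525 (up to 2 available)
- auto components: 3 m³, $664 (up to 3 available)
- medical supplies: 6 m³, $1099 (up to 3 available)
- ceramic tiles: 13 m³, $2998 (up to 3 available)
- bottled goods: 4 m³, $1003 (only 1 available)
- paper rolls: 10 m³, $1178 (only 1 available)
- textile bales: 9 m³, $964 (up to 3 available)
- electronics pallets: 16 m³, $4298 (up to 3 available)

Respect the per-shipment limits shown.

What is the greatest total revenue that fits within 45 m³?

Density check — electronics pallets 268.62, bottled goods 250.75, glassware cases 243.82 are the best per m³.
Taking the top-ratio shipments first gives 3×auto components + bottled goods + 2×electronics pallets for 11591 (45 m³).
Dropping 3×auto components and bottled goods frees 13 m³; slotting in ceramic tiles (13 m³) lifts the total to 11594 at 45 m³.

11594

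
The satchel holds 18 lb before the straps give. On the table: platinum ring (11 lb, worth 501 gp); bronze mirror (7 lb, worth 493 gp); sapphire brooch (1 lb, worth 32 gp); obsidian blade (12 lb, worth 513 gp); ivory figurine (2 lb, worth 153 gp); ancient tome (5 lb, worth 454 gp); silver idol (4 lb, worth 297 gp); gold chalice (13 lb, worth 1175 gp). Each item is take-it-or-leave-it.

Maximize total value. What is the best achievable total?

1629

By value per lb: ancient tome 90.80, gold chalice 90.38, ivory figurine 76.50 lead.
Ancient tome + gold chalice uses 18 of the 18 lb and totals 1629.
Runner-up sapphire brooch + silver idol + gold chalice tops out at 1504.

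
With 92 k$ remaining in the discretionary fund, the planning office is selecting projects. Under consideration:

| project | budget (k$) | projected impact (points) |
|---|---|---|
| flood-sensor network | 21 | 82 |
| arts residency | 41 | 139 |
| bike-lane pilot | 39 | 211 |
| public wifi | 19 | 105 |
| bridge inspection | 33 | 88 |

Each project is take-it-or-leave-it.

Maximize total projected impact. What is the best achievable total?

404

A density-first pass picks flood-sensor network + bike-lane pilot + public wifi — 398 at 79 k$.
The 21 k$ tied up in flood-sensor network is better spent on bridge inspection — total rises to 404 (91 k$).
Nothing else within 92 k$ beats 404.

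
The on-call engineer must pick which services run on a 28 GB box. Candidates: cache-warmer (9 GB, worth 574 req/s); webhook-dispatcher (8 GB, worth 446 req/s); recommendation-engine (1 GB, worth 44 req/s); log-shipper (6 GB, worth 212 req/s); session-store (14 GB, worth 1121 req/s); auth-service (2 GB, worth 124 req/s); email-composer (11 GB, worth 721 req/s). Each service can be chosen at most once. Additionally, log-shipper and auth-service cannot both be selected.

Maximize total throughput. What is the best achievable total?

The ratio ordering already packs tightly: recommendation-engine + session-store + auth-service + email-composer, 28 GB, 2010.
An exhaustive check of the 128 subsets confirms 2010.

2010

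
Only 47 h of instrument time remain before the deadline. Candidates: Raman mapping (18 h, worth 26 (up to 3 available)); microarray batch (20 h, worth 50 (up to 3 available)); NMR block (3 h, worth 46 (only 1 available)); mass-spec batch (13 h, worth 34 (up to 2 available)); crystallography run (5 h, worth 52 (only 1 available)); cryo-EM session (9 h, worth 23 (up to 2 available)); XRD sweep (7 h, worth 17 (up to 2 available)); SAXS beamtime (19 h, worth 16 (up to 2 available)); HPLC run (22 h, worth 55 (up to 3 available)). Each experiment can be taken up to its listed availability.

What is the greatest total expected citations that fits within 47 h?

195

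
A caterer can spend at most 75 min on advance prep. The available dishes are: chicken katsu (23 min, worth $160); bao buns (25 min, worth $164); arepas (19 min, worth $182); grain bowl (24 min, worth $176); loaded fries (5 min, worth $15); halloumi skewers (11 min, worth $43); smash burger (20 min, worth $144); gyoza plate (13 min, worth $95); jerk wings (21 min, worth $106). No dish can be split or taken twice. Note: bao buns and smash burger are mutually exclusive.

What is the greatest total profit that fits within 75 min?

581

Ranking by ratio (profit/min): arepas 9.58, grain bowl 7.33, gyoza plate 7.31.
Taking the top-ratio dishes first gives arepas + grain bowl + loaded fries + halloumi skewers + gyoza plate for 511 (72 min).
A better packing is chicken katsu + arepas + smash burger + gyoza plate: 75 min, total 581.
The closest alternative, arepas + grain bowl + halloumi skewers + smash burger, reaches only 545.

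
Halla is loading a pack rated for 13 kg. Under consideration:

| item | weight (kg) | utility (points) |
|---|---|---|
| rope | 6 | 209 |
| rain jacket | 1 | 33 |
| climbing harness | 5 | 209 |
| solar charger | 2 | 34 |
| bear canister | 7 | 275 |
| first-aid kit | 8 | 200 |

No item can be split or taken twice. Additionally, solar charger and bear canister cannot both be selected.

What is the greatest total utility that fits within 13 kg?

Taking rain jacket + climbing harness + bear canister: 13 kg used, 517 in utility.
Next best is rope + bear canister at 484 (13 kg) — short by 33.

517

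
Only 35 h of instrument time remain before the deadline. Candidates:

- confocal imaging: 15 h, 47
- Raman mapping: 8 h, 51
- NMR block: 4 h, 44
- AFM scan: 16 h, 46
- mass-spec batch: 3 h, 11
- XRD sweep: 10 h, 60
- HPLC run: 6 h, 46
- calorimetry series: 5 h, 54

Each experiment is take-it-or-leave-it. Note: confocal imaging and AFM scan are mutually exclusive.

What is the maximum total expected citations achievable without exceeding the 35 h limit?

The ratio ordering already packs tightly: Raman mapping + NMR block + XRD sweep + HPLC run + calorimetry series, 33 h, 255.
An exhaustive check of the 256 subsets confirms 255.

255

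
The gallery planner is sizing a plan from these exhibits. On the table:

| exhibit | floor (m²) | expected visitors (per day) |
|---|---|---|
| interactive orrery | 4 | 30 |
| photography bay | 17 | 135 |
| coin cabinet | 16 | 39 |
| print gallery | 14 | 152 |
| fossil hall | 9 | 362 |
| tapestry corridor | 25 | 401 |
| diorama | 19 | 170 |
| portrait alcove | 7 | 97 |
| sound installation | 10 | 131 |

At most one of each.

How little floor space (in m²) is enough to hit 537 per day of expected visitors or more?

26

Need the lightest bundle worth ≥ 537.
Taking fossil hall + portrait alcove + sound installation gives 590 (≥ 537) for 26 m².
Any bundle with less than 26 m² falls short of 537.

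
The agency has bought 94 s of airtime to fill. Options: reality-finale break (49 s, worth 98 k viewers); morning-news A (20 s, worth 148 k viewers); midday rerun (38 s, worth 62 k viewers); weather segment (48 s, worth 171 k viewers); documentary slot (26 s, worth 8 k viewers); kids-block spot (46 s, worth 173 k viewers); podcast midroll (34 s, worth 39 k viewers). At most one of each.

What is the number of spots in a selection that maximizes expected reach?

The maximum expected reach within 94 s is 344.
One optimal bundle: weather segment + kids-block spot (94 s).
Every optimal selection uses 2 spots.

2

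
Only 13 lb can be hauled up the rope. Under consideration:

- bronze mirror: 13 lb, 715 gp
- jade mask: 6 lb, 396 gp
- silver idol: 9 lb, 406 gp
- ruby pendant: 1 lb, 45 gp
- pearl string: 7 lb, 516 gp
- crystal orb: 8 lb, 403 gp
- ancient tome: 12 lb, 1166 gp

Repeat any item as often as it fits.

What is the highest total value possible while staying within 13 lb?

1211

The ratio ordering already packs tightly: ruby pendant + ancient tome, 13 lb, 1211.
Every other selection either busts 13 lb or fails to beat 1211.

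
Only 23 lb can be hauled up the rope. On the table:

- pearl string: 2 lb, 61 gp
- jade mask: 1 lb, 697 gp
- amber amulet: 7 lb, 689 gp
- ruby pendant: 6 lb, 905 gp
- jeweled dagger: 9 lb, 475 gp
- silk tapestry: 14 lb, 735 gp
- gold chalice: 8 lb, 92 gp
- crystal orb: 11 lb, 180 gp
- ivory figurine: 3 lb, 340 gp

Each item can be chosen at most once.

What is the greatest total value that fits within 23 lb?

2766

Filling by ratio: pearl string + jade mask + amber amulet + ruby pendant + ivory figurine for 2692, with 4 lb left unused.
The 5 lb tied up in pearl string and ivory figurine is better spent on jeweled dagger — total rises to 2766 (23 lb).
The closest alternative, pearl string + jade mask + amber amulet + ruby pendant + ivory figurine, reaches only 2692.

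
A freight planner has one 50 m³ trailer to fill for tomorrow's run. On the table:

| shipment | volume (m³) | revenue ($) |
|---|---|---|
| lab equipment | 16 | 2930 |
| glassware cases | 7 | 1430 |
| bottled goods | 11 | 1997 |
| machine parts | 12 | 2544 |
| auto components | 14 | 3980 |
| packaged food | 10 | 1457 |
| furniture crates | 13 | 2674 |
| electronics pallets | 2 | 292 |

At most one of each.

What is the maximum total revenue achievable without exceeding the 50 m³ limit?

Density check — auto components 284.29, machine parts 212.00, furniture crates 205.69, glassware cases 204.29 are the best per m³.
A density-first pass picks glassware cases + machine parts + auto components + furniture crates + electronics pallets — 10920 at 48 m³.
Replace glassware cases and electronics pallets with bottled goods: the trade gains 275 net, giving 11195 at 50 m³.

11195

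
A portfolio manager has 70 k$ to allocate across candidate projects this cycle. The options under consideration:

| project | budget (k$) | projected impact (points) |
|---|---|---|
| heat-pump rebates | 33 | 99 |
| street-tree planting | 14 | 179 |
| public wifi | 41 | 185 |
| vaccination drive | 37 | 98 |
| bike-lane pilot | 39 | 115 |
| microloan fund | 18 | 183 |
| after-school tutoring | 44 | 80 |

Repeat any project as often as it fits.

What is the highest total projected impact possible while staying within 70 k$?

895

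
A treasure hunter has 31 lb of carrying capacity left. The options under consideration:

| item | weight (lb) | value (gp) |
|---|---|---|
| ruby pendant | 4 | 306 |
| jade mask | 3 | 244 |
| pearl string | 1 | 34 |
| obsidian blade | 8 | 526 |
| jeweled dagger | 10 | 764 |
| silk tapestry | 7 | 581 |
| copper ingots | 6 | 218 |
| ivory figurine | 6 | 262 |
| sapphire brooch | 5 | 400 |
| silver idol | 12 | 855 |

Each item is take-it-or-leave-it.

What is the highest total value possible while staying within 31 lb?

Taking the top-ratio items first gives ruby pendant + jade mask + pearl string + jeweled dagger + silk tapestry + sapphire brooch for 2329 (30 lb).
Replace pearl string and jeweled dagger with silver idol: the trade gains 57 net, giving 2386 at 31 lb.
The closest alternative, ruby pendant + jade mask + pearl string + jeweled dagger + silk tapestry + sapphire brooch, reaches only 2329.

2386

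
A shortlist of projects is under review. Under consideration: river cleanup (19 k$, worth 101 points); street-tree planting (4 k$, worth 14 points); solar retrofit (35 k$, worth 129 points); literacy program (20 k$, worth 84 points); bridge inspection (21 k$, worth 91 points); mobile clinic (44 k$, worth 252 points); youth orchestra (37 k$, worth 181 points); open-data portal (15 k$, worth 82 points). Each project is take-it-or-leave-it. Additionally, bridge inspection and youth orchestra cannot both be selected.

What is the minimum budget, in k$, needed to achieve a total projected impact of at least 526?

Minimise k$ subject to total projected impact ≥ 526.
Taking river cleanup + bridge inspection + mobile clinic + open-data portal gives 526 (≥ 526) for 99 k$.
Below 99 k$ the best achievable stays under 526.

99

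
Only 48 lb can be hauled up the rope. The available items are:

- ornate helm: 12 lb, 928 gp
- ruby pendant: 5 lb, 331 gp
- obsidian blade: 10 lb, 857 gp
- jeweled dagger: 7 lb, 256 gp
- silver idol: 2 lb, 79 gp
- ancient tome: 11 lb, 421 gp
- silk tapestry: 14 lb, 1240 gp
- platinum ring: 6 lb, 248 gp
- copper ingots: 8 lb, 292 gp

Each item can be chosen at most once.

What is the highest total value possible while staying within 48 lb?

3612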